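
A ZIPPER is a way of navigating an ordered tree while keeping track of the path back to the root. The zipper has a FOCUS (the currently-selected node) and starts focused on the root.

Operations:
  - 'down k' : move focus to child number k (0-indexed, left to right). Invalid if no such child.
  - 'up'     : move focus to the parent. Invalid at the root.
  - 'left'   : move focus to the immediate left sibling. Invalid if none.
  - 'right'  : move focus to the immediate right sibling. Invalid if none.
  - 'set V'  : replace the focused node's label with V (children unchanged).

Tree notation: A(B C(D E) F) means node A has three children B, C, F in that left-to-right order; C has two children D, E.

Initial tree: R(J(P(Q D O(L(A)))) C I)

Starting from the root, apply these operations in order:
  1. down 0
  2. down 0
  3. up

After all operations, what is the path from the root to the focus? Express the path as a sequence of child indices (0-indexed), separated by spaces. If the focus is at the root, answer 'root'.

Answer: 0

Derivation:
Step 1 (down 0): focus=J path=0 depth=1 children=['P'] left=[] right=['C', 'I'] parent=R
Step 2 (down 0): focus=P path=0/0 depth=2 children=['Q', 'D', 'O'] left=[] right=[] parent=J
Step 3 (up): focus=J path=0 depth=1 children=['P'] left=[] right=['C', 'I'] parent=R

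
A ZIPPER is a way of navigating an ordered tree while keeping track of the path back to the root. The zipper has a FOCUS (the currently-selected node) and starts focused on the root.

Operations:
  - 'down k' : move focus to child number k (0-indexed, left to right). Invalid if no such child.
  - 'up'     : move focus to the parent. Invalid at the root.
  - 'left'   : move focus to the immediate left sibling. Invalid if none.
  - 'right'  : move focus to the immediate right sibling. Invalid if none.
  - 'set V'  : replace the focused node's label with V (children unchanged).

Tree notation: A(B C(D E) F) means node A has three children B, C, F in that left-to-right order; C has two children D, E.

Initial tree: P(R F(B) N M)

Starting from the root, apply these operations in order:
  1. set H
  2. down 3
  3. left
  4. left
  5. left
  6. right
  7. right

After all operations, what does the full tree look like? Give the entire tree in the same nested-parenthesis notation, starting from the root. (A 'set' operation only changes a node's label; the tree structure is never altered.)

Step 1 (set H): focus=H path=root depth=0 children=['R', 'F', 'N', 'M'] (at root)
Step 2 (down 3): focus=M path=3 depth=1 children=[] left=['R', 'F', 'N'] right=[] parent=H
Step 3 (left): focus=N path=2 depth=1 children=[] left=['R', 'F'] right=['M'] parent=H
Step 4 (left): focus=F path=1 depth=1 children=['B'] left=['R'] right=['N', 'M'] parent=H
Step 5 (left): focus=R path=0 depth=1 children=[] left=[] right=['F', 'N', 'M'] parent=H
Step 6 (right): focus=F path=1 depth=1 children=['B'] left=['R'] right=['N', 'M'] parent=H
Step 7 (right): focus=N path=2 depth=1 children=[] left=['R', 'F'] right=['M'] parent=H

Answer: H(R F(B) N M)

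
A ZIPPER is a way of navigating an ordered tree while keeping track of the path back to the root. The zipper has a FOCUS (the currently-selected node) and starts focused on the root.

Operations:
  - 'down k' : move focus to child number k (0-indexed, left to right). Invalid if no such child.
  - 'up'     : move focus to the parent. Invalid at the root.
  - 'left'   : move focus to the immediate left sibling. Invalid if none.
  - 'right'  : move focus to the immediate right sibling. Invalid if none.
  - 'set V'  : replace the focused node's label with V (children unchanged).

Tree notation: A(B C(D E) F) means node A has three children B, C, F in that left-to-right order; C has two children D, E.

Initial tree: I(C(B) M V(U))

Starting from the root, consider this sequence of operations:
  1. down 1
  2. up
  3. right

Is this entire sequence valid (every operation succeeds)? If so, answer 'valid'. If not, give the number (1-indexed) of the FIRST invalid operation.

Answer: 3

Derivation:
Step 1 (down 1): focus=M path=1 depth=1 children=[] left=['C'] right=['V'] parent=I
Step 2 (up): focus=I path=root depth=0 children=['C', 'M', 'V'] (at root)
Step 3 (right): INVALID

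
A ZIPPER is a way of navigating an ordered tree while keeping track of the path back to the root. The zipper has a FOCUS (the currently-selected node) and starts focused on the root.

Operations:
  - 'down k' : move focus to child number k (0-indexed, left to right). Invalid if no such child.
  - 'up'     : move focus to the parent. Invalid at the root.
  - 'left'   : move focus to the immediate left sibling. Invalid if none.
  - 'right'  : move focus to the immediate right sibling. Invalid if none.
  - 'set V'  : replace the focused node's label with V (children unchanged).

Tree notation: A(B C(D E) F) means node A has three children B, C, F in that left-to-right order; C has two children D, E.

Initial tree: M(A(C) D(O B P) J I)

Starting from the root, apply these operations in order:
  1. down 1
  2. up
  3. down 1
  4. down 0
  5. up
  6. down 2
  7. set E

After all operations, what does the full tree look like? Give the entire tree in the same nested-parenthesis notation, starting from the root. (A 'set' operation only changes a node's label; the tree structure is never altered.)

Answer: M(A(C) D(O B E) J I)

Derivation:
Step 1 (down 1): focus=D path=1 depth=1 children=['O', 'B', 'P'] left=['A'] right=['J', 'I'] parent=M
Step 2 (up): focus=M path=root depth=0 children=['A', 'D', 'J', 'I'] (at root)
Step 3 (down 1): focus=D path=1 depth=1 children=['O', 'B', 'P'] left=['A'] right=['J', 'I'] parent=M
Step 4 (down 0): focus=O path=1/0 depth=2 children=[] left=[] right=['B', 'P'] parent=D
Step 5 (up): focus=D path=1 depth=1 children=['O', 'B', 'P'] left=['A'] right=['J', 'I'] parent=M
Step 6 (down 2): focus=P path=1/2 depth=2 children=[] left=['O', 'B'] right=[] parent=D
Step 7 (set E): focus=E path=1/2 depth=2 children=[] left=['O', 'B'] right=[] parent=D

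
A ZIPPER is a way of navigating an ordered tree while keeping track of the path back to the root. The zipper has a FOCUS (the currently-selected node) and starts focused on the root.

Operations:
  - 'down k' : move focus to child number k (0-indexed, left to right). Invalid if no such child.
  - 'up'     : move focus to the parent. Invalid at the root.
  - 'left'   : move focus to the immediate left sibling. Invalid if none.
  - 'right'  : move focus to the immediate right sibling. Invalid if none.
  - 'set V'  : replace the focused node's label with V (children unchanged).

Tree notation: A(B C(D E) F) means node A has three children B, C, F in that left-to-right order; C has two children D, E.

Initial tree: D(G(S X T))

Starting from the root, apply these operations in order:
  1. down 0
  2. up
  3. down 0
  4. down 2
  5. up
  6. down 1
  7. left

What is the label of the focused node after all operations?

Answer: S

Derivation:
Step 1 (down 0): focus=G path=0 depth=1 children=['S', 'X', 'T'] left=[] right=[] parent=D
Step 2 (up): focus=D path=root depth=0 children=['G'] (at root)
Step 3 (down 0): focus=G path=0 depth=1 children=['S', 'X', 'T'] left=[] right=[] parent=D
Step 4 (down 2): focus=T path=0/2 depth=2 children=[] left=['S', 'X'] right=[] parent=G
Step 5 (up): focus=G path=0 depth=1 children=['S', 'X', 'T'] left=[] right=[] parent=D
Step 6 (down 1): focus=X path=0/1 depth=2 children=[] left=['S'] right=['T'] parent=G
Step 7 (left): focus=S path=0/0 depth=2 children=[] left=[] right=['X', 'T'] parent=G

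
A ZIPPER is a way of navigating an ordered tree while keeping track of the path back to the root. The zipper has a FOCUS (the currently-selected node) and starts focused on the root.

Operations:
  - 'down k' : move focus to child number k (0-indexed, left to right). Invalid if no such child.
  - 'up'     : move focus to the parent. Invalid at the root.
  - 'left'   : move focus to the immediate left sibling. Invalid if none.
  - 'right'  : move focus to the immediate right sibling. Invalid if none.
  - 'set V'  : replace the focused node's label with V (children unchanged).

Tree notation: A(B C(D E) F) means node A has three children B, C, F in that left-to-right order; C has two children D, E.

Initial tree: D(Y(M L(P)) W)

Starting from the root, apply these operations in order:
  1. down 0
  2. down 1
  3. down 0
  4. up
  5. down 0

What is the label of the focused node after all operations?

Answer: P

Derivation:
Step 1 (down 0): focus=Y path=0 depth=1 children=['M', 'L'] left=[] right=['W'] parent=D
Step 2 (down 1): focus=L path=0/1 depth=2 children=['P'] left=['M'] right=[] parent=Y
Step 3 (down 0): focus=P path=0/1/0 depth=3 children=[] left=[] right=[] parent=L
Step 4 (up): focus=L path=0/1 depth=2 children=['P'] left=['M'] right=[] parent=Y
Step 5 (down 0): focus=P path=0/1/0 depth=3 children=[] left=[] right=[] parent=L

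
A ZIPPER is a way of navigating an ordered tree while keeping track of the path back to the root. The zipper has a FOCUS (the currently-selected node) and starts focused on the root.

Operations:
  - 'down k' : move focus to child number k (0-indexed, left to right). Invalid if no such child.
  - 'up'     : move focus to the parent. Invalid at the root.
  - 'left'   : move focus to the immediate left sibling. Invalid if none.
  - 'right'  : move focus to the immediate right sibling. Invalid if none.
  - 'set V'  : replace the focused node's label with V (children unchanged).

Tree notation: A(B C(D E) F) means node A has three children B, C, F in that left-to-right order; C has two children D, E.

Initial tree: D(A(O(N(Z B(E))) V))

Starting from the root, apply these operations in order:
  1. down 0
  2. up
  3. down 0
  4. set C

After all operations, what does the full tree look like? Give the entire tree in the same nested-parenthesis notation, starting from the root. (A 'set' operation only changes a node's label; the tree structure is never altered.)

Answer: D(C(O(N(Z B(E))) V))

Derivation:
Step 1 (down 0): focus=A path=0 depth=1 children=['O', 'V'] left=[] right=[] parent=D
Step 2 (up): focus=D path=root depth=0 children=['A'] (at root)
Step 3 (down 0): focus=A path=0 depth=1 children=['O', 'V'] left=[] right=[] parent=D
Step 4 (set C): focus=C path=0 depth=1 children=['O', 'V'] left=[] right=[] parent=D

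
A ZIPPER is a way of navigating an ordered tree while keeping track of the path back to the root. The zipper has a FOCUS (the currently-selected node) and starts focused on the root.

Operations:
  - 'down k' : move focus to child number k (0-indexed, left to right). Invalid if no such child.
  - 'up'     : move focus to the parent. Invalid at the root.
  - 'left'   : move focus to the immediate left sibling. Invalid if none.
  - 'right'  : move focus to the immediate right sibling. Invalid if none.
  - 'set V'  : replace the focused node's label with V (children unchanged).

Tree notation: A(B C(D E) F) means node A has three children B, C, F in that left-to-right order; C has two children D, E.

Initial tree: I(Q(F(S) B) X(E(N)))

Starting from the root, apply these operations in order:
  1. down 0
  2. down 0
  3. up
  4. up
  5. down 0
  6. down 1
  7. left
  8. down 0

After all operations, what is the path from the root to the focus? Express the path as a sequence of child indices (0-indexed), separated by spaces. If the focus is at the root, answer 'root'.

Step 1 (down 0): focus=Q path=0 depth=1 children=['F', 'B'] left=[] right=['X'] parent=I
Step 2 (down 0): focus=F path=0/0 depth=2 children=['S'] left=[] right=['B'] parent=Q
Step 3 (up): focus=Q path=0 depth=1 children=['F', 'B'] left=[] right=['X'] parent=I
Step 4 (up): focus=I path=root depth=0 children=['Q', 'X'] (at root)
Step 5 (down 0): focus=Q path=0 depth=1 children=['F', 'B'] left=[] right=['X'] parent=I
Step 6 (down 1): focus=B path=0/1 depth=2 children=[] left=['F'] right=[] parent=Q
Step 7 (left): focus=F path=0/0 depth=2 children=['S'] left=[] right=['B'] parent=Q
Step 8 (down 0): focus=S path=0/0/0 depth=3 children=[] left=[] right=[] parent=F

Answer: 0 0 0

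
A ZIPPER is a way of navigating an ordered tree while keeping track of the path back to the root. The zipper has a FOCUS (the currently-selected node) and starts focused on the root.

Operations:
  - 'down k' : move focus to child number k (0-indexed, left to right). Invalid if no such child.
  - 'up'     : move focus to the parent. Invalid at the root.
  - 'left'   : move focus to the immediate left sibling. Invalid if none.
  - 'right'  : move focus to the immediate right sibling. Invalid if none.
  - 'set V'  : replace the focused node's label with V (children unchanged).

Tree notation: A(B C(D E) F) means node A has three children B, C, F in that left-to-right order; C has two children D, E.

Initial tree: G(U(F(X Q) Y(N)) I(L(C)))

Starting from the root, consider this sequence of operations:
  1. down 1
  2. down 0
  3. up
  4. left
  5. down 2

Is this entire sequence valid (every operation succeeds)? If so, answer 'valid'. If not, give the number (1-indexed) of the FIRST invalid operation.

Step 1 (down 1): focus=I path=1 depth=1 children=['L'] left=['U'] right=[] parent=G
Step 2 (down 0): focus=L path=1/0 depth=2 children=['C'] left=[] right=[] parent=I
Step 3 (up): focus=I path=1 depth=1 children=['L'] left=['U'] right=[] parent=G
Step 4 (left): focus=U path=0 depth=1 children=['F', 'Y'] left=[] right=['I'] parent=G
Step 5 (down 2): INVALID

Answer: 5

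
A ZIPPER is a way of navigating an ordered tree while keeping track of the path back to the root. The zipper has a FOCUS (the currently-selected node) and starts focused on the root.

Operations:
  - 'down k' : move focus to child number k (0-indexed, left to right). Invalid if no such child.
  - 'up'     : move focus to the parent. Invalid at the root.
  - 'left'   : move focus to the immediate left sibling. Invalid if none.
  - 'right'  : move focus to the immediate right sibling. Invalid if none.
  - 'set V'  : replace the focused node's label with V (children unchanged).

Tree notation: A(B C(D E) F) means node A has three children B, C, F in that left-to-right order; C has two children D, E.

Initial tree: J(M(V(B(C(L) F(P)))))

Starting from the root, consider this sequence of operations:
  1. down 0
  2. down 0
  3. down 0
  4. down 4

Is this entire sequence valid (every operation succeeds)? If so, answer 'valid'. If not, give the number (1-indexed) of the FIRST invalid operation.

Answer: 4

Derivation:
Step 1 (down 0): focus=M path=0 depth=1 children=['V'] left=[] right=[] parent=J
Step 2 (down 0): focus=V path=0/0 depth=2 children=['B'] left=[] right=[] parent=M
Step 3 (down 0): focus=B path=0/0/0 depth=3 children=['C', 'F'] left=[] right=[] parent=V
Step 4 (down 4): INVALID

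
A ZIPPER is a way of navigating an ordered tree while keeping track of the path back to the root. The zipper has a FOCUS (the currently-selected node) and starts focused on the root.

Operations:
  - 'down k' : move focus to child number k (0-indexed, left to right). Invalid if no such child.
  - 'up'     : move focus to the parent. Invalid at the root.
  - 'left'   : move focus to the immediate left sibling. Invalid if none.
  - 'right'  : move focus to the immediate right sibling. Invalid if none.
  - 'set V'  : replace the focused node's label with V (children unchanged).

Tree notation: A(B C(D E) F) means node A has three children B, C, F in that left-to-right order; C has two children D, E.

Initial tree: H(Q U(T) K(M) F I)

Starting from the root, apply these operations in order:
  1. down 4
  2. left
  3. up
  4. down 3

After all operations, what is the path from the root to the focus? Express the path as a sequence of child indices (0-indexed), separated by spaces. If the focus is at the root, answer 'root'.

Step 1 (down 4): focus=I path=4 depth=1 children=[] left=['Q', 'U', 'K', 'F'] right=[] parent=H
Step 2 (left): focus=F path=3 depth=1 children=[] left=['Q', 'U', 'K'] right=['I'] parent=H
Step 3 (up): focus=H path=root depth=0 children=['Q', 'U', 'K', 'F', 'I'] (at root)
Step 4 (down 3): focus=F path=3 depth=1 children=[] left=['Q', 'U', 'K'] right=['I'] parent=H

Answer: 3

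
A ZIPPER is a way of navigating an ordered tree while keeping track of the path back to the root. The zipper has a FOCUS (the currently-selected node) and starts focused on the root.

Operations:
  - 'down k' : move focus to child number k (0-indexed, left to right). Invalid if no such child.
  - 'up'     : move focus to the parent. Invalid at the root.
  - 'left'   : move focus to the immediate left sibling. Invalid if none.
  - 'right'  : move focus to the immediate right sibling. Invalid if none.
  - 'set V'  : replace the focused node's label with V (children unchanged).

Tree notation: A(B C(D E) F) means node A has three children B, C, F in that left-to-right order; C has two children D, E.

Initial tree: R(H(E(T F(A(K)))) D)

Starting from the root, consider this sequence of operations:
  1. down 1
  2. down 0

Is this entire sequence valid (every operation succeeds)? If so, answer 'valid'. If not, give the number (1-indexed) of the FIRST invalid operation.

Step 1 (down 1): focus=D path=1 depth=1 children=[] left=['H'] right=[] parent=R
Step 2 (down 0): INVALID

Answer: 2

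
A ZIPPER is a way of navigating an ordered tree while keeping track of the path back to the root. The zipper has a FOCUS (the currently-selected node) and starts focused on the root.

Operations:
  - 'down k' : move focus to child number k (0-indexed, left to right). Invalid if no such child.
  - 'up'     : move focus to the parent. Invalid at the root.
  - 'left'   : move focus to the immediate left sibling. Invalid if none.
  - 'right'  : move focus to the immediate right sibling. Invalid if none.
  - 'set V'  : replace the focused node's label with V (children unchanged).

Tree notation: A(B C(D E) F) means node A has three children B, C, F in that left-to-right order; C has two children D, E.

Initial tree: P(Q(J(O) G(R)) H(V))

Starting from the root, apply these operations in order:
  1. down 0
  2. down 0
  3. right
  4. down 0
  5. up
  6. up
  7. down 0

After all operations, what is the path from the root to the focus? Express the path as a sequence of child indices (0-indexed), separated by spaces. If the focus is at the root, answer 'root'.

Answer: 0 0

Derivation:
Step 1 (down 0): focus=Q path=0 depth=1 children=['J', 'G'] left=[] right=['H'] parent=P
Step 2 (down 0): focus=J path=0/0 depth=2 children=['O'] left=[] right=['G'] parent=Q
Step 3 (right): focus=G path=0/1 depth=2 children=['R'] left=['J'] right=[] parent=Q
Step 4 (down 0): focus=R path=0/1/0 depth=3 children=[] left=[] right=[] parent=G
Step 5 (up): focus=G path=0/1 depth=2 children=['R'] left=['J'] right=[] parent=Q
Step 6 (up): focus=Q path=0 depth=1 children=['J', 'G'] left=[] right=['H'] parent=P
Step 7 (down 0): focus=J path=0/0 depth=2 children=['O'] left=[] right=['G'] parent=Q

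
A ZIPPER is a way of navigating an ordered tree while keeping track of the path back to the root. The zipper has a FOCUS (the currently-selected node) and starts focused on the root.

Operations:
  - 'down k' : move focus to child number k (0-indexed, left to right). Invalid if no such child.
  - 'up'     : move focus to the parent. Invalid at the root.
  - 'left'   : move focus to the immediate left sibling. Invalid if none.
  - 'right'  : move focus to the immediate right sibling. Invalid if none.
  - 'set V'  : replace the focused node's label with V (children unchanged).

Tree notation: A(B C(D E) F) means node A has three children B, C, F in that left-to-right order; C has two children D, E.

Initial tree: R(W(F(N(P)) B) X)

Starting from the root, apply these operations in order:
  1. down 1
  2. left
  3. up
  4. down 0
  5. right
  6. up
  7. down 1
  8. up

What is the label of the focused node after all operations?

Answer: R

Derivation:
Step 1 (down 1): focus=X path=1 depth=1 children=[] left=['W'] right=[] parent=R
Step 2 (left): focus=W path=0 depth=1 children=['F', 'B'] left=[] right=['X'] parent=R
Step 3 (up): focus=R path=root depth=0 children=['W', 'X'] (at root)
Step 4 (down 0): focus=W path=0 depth=1 children=['F', 'B'] left=[] right=['X'] parent=R
Step 5 (right): focus=X path=1 depth=1 children=[] left=['W'] right=[] parent=R
Step 6 (up): focus=R path=root depth=0 children=['W', 'X'] (at root)
Step 7 (down 1): focus=X path=1 depth=1 children=[] left=['W'] right=[] parent=R
Step 8 (up): focus=R path=root depth=0 children=['W', 'X'] (at root)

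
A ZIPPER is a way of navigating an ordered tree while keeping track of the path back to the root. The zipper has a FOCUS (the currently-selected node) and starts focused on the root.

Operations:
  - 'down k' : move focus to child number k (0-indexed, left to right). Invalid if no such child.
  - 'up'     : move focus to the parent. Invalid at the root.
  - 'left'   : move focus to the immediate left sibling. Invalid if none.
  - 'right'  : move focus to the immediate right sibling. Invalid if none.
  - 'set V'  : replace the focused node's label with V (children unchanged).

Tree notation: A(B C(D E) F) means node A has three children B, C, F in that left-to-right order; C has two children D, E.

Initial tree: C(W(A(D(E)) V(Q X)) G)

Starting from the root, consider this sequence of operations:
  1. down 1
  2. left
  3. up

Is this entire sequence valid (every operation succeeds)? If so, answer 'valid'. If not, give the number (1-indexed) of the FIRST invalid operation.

Answer: valid

Derivation:
Step 1 (down 1): focus=G path=1 depth=1 children=[] left=['W'] right=[] parent=C
Step 2 (left): focus=W path=0 depth=1 children=['A', 'V'] left=[] right=['G'] parent=C
Step 3 (up): focus=C path=root depth=0 children=['W', 'G'] (at root)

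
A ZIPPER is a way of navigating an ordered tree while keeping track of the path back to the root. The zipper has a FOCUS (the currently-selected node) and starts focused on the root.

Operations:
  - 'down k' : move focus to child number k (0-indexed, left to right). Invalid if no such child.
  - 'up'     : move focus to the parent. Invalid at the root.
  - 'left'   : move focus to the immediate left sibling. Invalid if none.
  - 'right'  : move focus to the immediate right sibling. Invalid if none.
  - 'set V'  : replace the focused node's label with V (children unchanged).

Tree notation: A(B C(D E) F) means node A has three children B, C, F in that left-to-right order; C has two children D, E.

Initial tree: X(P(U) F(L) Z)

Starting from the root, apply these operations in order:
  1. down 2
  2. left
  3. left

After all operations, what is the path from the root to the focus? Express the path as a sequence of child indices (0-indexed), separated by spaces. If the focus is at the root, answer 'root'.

Answer: 0

Derivation:
Step 1 (down 2): focus=Z path=2 depth=1 children=[] left=['P', 'F'] right=[] parent=X
Step 2 (left): focus=F path=1 depth=1 children=['L'] left=['P'] right=['Z'] parent=X
Step 3 (left): focus=P path=0 depth=1 children=['U'] left=[] right=['F', 'Z'] parent=X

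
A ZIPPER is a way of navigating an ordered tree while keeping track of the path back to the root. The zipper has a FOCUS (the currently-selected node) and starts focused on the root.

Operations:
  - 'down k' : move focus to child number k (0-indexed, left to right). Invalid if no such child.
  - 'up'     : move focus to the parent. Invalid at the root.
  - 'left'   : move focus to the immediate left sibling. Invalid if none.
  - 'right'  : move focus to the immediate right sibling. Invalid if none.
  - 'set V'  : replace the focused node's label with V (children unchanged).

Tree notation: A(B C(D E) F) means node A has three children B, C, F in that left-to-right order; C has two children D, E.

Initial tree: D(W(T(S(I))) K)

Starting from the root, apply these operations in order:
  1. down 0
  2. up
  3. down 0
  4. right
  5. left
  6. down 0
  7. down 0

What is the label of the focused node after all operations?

Answer: S

Derivation:
Step 1 (down 0): focus=W path=0 depth=1 children=['T'] left=[] right=['K'] parent=D
Step 2 (up): focus=D path=root depth=0 children=['W', 'K'] (at root)
Step 3 (down 0): focus=W path=0 depth=1 children=['T'] left=[] right=['K'] parent=D
Step 4 (right): focus=K path=1 depth=1 children=[] left=['W'] right=[] parent=D
Step 5 (left): focus=W path=0 depth=1 children=['T'] left=[] right=['K'] parent=D
Step 6 (down 0): focus=T path=0/0 depth=2 children=['S'] left=[] right=[] parent=W
Step 7 (down 0): focus=S path=0/0/0 depth=3 children=['I'] left=[] right=[] parent=T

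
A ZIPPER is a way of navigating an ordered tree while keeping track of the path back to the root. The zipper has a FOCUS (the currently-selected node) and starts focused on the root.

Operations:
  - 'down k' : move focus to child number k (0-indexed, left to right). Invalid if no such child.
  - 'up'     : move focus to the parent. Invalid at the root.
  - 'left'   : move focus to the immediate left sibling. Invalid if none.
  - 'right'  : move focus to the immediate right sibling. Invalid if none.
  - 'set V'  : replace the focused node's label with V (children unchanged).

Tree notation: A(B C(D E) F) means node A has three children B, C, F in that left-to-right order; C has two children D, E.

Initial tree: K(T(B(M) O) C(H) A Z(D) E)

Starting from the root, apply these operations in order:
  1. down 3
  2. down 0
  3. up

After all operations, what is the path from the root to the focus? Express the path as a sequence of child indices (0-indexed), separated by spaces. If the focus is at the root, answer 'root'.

Step 1 (down 3): focus=Z path=3 depth=1 children=['D'] left=['T', 'C', 'A'] right=['E'] parent=K
Step 2 (down 0): focus=D path=3/0 depth=2 children=[] left=[] right=[] parent=Z
Step 3 (up): focus=Z path=3 depth=1 children=['D'] left=['T', 'C', 'A'] right=['E'] parent=K

Answer: 3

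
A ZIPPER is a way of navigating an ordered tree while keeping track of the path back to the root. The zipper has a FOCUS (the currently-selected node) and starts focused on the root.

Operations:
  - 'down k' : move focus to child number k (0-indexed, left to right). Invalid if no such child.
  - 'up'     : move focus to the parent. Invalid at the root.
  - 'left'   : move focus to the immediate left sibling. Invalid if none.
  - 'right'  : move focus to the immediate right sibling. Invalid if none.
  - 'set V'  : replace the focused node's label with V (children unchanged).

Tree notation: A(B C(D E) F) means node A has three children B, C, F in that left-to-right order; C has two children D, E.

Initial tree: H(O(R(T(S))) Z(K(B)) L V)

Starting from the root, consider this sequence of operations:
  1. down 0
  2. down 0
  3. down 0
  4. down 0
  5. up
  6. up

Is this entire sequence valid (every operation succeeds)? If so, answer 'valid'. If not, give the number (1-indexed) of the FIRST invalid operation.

Step 1 (down 0): focus=O path=0 depth=1 children=['R'] left=[] right=['Z', 'L', 'V'] parent=H
Step 2 (down 0): focus=R path=0/0 depth=2 children=['T'] left=[] right=[] parent=O
Step 3 (down 0): focus=T path=0/0/0 depth=3 children=['S'] left=[] right=[] parent=R
Step 4 (down 0): focus=S path=0/0/0/0 depth=4 children=[] left=[] right=[] parent=T
Step 5 (up): focus=T path=0/0/0 depth=3 children=['S'] left=[] right=[] parent=R
Step 6 (up): focus=R path=0/0 depth=2 children=['T'] left=[] right=[] parent=O

Answer: valid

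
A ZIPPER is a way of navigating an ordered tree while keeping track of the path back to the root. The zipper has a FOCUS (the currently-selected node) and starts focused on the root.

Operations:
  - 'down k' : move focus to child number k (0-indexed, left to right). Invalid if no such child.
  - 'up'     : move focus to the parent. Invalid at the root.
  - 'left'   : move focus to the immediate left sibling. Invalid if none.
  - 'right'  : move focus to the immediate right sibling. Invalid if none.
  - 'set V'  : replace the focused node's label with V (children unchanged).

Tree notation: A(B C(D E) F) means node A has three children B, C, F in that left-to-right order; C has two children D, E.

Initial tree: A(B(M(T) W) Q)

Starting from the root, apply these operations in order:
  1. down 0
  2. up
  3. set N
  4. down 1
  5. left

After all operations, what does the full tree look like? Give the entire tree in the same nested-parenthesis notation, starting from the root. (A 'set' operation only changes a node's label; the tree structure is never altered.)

Answer: N(B(M(T) W) Q)

Derivation:
Step 1 (down 0): focus=B path=0 depth=1 children=['M', 'W'] left=[] right=['Q'] parent=A
Step 2 (up): focus=A path=root depth=0 children=['B', 'Q'] (at root)
Step 3 (set N): focus=N path=root depth=0 children=['B', 'Q'] (at root)
Step 4 (down 1): focus=Q path=1 depth=1 children=[] left=['B'] right=[] parent=N
Step 5 (left): focus=B path=0 depth=1 children=['M', 'W'] left=[] right=['Q'] parent=N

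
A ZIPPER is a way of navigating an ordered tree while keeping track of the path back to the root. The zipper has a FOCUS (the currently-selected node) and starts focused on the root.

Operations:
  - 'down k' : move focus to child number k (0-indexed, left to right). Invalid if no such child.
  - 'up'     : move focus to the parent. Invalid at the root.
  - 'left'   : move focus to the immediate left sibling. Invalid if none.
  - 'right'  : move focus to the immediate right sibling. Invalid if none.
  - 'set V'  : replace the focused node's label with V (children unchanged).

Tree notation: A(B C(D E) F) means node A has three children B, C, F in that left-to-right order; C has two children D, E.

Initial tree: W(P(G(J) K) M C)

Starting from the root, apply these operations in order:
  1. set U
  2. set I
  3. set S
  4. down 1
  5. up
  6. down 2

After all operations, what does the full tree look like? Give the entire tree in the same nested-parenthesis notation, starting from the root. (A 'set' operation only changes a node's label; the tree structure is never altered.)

Answer: S(P(G(J) K) M C)

Derivation:
Step 1 (set U): focus=U path=root depth=0 children=['P', 'M', 'C'] (at root)
Step 2 (set I): focus=I path=root depth=0 children=['P', 'M', 'C'] (at root)
Step 3 (set S): focus=S path=root depth=0 children=['P', 'M', 'C'] (at root)
Step 4 (down 1): focus=M path=1 depth=1 children=[] left=['P'] right=['C'] parent=S
Step 5 (up): focus=S path=root depth=0 children=['P', 'M', 'C'] (at root)
Step 6 (down 2): focus=C path=2 depth=1 children=[] left=['P', 'M'] right=[] parent=S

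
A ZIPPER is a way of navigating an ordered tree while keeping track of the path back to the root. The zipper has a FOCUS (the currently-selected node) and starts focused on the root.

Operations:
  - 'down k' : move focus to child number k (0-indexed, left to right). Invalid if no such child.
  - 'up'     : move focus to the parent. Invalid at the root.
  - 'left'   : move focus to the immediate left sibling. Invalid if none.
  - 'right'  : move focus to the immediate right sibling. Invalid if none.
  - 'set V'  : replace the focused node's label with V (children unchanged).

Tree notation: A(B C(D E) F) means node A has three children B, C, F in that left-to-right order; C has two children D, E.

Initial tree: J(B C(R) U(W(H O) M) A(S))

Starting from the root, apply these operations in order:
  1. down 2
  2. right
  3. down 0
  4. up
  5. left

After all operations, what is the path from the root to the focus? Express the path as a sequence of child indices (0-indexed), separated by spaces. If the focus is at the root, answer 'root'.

Step 1 (down 2): focus=U path=2 depth=1 children=['W', 'M'] left=['B', 'C'] right=['A'] parent=J
Step 2 (right): focus=A path=3 depth=1 children=['S'] left=['B', 'C', 'U'] right=[] parent=J
Step 3 (down 0): focus=S path=3/0 depth=2 children=[] left=[] right=[] parent=A
Step 4 (up): focus=A path=3 depth=1 children=['S'] left=['B', 'C', 'U'] right=[] parent=J
Step 5 (left): focus=U path=2 depth=1 children=['W', 'M'] left=['B', 'C'] right=['A'] parent=J

Answer: 2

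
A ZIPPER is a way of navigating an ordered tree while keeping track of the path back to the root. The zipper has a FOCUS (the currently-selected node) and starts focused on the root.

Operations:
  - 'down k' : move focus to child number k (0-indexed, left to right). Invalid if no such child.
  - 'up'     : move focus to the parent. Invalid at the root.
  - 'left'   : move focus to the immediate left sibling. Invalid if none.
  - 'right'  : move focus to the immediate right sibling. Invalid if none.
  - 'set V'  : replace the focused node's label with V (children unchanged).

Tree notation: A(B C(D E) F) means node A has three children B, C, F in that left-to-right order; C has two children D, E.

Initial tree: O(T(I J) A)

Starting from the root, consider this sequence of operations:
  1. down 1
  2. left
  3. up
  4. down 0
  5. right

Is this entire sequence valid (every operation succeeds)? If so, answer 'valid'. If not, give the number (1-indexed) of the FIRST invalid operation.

Step 1 (down 1): focus=A path=1 depth=1 children=[] left=['T'] right=[] parent=O
Step 2 (left): focus=T path=0 depth=1 children=['I', 'J'] left=[] right=['A'] parent=O
Step 3 (up): focus=O path=root depth=0 children=['T', 'A'] (at root)
Step 4 (down 0): focus=T path=0 depth=1 children=['I', 'J'] left=[] right=['A'] parent=O
Step 5 (right): focus=A path=1 depth=1 children=[] left=['T'] right=[] parent=O

Answer: valid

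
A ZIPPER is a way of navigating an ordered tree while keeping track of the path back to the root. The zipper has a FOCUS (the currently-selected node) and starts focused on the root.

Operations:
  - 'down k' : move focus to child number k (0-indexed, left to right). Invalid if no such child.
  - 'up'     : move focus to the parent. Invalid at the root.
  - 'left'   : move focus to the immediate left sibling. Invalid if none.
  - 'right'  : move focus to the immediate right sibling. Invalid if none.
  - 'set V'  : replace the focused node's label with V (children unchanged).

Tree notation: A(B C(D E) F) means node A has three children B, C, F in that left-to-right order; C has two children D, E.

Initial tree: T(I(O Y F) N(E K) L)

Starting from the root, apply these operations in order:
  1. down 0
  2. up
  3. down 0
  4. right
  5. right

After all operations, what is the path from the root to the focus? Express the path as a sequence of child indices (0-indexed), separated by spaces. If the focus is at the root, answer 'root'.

Step 1 (down 0): focus=I path=0 depth=1 children=['O', 'Y', 'F'] left=[] right=['N', 'L'] parent=T
Step 2 (up): focus=T path=root depth=0 children=['I', 'N', 'L'] (at root)
Step 3 (down 0): focus=I path=0 depth=1 children=['O', 'Y', 'F'] left=[] right=['N', 'L'] parent=T
Step 4 (right): focus=N path=1 depth=1 children=['E', 'K'] left=['I'] right=['L'] parent=T
Step 5 (right): focus=L path=2 depth=1 children=[] left=['I', 'N'] right=[] parent=T

Answer: 2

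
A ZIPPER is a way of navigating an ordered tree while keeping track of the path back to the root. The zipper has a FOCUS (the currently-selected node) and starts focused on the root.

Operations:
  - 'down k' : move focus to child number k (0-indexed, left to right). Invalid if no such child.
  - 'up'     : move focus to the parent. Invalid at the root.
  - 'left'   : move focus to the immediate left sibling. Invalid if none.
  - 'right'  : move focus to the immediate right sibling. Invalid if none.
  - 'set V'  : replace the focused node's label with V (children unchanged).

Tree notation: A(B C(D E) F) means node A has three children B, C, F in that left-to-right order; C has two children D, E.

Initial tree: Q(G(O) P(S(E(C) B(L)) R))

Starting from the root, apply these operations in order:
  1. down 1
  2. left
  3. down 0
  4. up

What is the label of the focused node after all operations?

Answer: G

Derivation:
Step 1 (down 1): focus=P path=1 depth=1 children=['S', 'R'] left=['G'] right=[] parent=Q
Step 2 (left): focus=G path=0 depth=1 children=['O'] left=[] right=['P'] parent=Q
Step 3 (down 0): focus=O path=0/0 depth=2 children=[] left=[] right=[] parent=G
Step 4 (up): focus=G path=0 depth=1 children=['O'] left=[] right=['P'] parent=Q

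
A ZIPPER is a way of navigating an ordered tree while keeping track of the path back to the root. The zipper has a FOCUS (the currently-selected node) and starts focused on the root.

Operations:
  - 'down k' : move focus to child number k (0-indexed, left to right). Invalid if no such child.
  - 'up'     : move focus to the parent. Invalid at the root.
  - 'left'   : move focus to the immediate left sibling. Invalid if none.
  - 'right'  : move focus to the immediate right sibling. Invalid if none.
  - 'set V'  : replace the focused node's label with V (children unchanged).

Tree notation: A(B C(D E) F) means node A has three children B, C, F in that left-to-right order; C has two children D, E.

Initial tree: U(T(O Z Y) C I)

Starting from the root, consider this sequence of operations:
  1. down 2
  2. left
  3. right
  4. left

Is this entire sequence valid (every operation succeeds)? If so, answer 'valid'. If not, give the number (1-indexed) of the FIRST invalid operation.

Answer: valid

Derivation:
Step 1 (down 2): focus=I path=2 depth=1 children=[] left=['T', 'C'] right=[] parent=U
Step 2 (left): focus=C path=1 depth=1 children=[] left=['T'] right=['I'] parent=U
Step 3 (right): focus=I path=2 depth=1 children=[] left=['T', 'C'] right=[] parent=U
Step 4 (left): focus=C path=1 depth=1 children=[] left=['T'] right=['I'] parent=U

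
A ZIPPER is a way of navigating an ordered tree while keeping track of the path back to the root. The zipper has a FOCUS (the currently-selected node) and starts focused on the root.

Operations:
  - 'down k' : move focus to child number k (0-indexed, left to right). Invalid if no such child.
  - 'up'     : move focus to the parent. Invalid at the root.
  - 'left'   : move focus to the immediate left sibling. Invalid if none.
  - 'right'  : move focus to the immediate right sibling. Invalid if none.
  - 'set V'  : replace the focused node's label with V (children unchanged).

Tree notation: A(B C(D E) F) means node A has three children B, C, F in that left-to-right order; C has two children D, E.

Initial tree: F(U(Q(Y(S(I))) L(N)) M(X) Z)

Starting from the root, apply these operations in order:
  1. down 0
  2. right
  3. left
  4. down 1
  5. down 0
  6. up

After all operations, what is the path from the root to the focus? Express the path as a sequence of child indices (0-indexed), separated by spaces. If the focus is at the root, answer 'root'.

Step 1 (down 0): focus=U path=0 depth=1 children=['Q', 'L'] left=[] right=['M', 'Z'] parent=F
Step 2 (right): focus=M path=1 depth=1 children=['X'] left=['U'] right=['Z'] parent=F
Step 3 (left): focus=U path=0 depth=1 children=['Q', 'L'] left=[] right=['M', 'Z'] parent=F
Step 4 (down 1): focus=L path=0/1 depth=2 children=['N'] left=['Q'] right=[] parent=U
Step 5 (down 0): focus=N path=0/1/0 depth=3 children=[] left=[] right=[] parent=L
Step 6 (up): focus=L path=0/1 depth=2 children=['N'] left=['Q'] right=[] parent=U

Answer: 0 1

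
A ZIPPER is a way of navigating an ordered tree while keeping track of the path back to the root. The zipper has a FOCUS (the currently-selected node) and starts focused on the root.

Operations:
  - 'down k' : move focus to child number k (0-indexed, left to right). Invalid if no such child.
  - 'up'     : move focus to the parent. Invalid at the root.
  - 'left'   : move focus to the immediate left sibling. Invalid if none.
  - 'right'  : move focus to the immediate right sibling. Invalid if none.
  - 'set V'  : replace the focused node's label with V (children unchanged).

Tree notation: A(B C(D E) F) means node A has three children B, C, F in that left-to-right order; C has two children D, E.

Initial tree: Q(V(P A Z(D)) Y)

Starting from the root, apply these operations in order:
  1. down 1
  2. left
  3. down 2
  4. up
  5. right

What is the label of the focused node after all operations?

Step 1 (down 1): focus=Y path=1 depth=1 children=[] left=['V'] right=[] parent=Q
Step 2 (left): focus=V path=0 depth=1 children=['P', 'A', 'Z'] left=[] right=['Y'] parent=Q
Step 3 (down 2): focus=Z path=0/2 depth=2 children=['D'] left=['P', 'A'] right=[] parent=V
Step 4 (up): focus=V path=0 depth=1 children=['P', 'A', 'Z'] left=[] right=['Y'] parent=Q
Step 5 (right): focus=Y path=1 depth=1 children=[] left=['V'] right=[] parent=Q

Answer: Y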